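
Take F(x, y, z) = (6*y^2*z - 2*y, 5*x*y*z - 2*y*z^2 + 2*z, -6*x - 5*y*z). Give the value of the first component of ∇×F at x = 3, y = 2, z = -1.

(∇×F)_1 = ∂F₃/∂y − ∂F₂/∂z
= -5*z − (5*x*y - 4*y*z + 2)
= -5*x*y + 4*y*z - 5*z - 2
At (3, 2, -1): -35.

-35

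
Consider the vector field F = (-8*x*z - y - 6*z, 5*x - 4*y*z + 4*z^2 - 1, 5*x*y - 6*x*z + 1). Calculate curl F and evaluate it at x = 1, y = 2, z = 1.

(∇×F)₁ = ∂F₃/∂y − ∂F₂/∂z = 5*x + 4*y - 8*z
(∇×F)₂ = ∂F₁/∂z − ∂F₃/∂x = -8*x - 5*y + 6*z - 6
(∇×F)₃ = ∂F₂/∂x − ∂F₁/∂y = 6
∇×F = (5*x + 4*y - 8*z, -8*x - 5*y + 6*z - 6, 6)
At (1, 2, 1): (5, -18, 6).

(5, -18, 6)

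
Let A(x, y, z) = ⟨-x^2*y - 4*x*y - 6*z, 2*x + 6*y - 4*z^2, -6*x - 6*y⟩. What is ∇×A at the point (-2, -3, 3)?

(18, 0, -2)

(∇×A)₁ = ∂A₃/∂y − ∂A₂/∂z = 8*z - 6
(∇×A)₂ = ∂A₁/∂z − ∂A₃/∂x = 0
(∇×A)₃ = ∂A₂/∂x − ∂A₁/∂y = x^2 + 4*x + 2
∇×A = (8*z - 6, 0, x^2 + 4*x + 2)
At (-2, -3, 3): (18, 0, -2).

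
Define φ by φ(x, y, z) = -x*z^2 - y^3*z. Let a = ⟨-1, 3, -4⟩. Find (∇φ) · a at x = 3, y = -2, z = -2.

∂φ/∂x = -z^2
∂φ/∂y = -3*y^2*z
∂φ/∂z = -2*x*z - y^3
∇φ at (3, -2, -2) = (-4, 24, 20)
∇φ · a = (-4)(-1) + (24)(3) + (20)(-4) = -4

-4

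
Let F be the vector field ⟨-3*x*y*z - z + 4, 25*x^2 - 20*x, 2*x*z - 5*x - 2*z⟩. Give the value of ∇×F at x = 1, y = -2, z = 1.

(∇×F)₁ = ∂F₃/∂y − ∂F₂/∂z = 0
(∇×F)₂ = ∂F₁/∂z − ∂F₃/∂x = -3*x*y - 2*z + 4
(∇×F)₃ = ∂F₂/∂x − ∂F₁/∂y = 3*x*z + 50*x - 20
∇×F = (0, -3*x*y - 2*z + 4, 3*x*z + 50*x - 20)
At (1, -2, 1): (0, 8, 33).

(0, 8, 33)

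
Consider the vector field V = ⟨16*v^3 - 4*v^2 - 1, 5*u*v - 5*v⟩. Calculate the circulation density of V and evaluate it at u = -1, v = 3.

∂V₂/∂u = 5*v
∂V₁/∂v = 48*v^2 - 8*v
Scalar curl = -48*v^2 + 13*v
At (-1, 3): -393.

-393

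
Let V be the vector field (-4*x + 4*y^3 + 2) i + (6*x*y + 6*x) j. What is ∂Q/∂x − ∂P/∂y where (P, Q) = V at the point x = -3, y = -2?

∂V₂/∂x = 6*y + 6
∂V₁/∂y = 12*y^2
Scalar curl = -12*y^2 + 6*y + 6
At (-3, -2): -54.

-54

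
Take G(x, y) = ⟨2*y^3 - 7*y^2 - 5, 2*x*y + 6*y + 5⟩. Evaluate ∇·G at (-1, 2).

4

∂G₁/∂x = 0
∂G₂/∂y = 2*x + 6
∇·G = 2*x + 6
At (-1, 2): 4.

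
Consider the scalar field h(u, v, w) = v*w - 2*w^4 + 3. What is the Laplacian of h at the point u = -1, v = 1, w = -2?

-96

∂²h/∂u² = 0
∂²h/∂v² = 0
∂²h/∂w² = -24*w^2
∇²h = -24*w^2
At (-1, 1, -2): -96.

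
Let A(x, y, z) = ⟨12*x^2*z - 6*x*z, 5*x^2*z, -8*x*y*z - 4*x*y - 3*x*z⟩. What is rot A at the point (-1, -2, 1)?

(∇×A)₁ = ∂A₃/∂y − ∂A₂/∂z = -5*x^2 - 8*x*z - 4*x
(∇×A)₂ = ∂A₁/∂z − ∂A₃/∂x = 12*x^2 - 6*x + 8*y*z + 4*y + 3*z
(∇×A)₃ = ∂A₂/∂x − ∂A₁/∂y = 10*x*z
∇×A = (-5*x^2 - 8*x*z - 4*x, 12*x^2 - 6*x + 8*y*z + 4*y + 3*z, 10*x*z)
At (-1, -2, 1): (7, -3, -10).

(7, -3, -10)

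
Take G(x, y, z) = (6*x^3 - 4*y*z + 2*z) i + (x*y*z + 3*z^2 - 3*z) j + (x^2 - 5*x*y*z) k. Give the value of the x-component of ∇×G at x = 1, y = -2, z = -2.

27

(∇×G)_1 = ∂G₃/∂y − ∂G₂/∂z
= -5*x*z − (x*y + 6*z - 3)
= -x*y - 5*x*z - 6*z + 3
At (1, -2, -2): 27.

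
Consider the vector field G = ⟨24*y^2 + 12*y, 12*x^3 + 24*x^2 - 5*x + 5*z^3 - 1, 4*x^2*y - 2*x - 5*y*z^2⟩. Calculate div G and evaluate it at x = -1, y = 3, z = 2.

∂G₁/∂x = 0
∂G₂/∂y = 0
∂G₃/∂z = -10*y*z
∇·G = -10*y*z
At (-1, 3, 2): -60.

-60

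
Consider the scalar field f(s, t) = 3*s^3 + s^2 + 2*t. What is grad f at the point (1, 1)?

(11, 2)

∂f/∂s = 9*s^2 + 2*s
∂f/∂t = 2
∇f = (9*s^2 + 2*s, 2)
At (1, 1): (11, 2).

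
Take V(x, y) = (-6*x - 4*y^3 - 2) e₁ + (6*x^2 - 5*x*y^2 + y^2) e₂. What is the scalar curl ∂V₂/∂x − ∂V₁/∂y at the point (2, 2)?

52

∂V₂/∂x = 12*x - 5*y^2
∂V₁/∂y = -12*y^2
Scalar curl = 12*x + 7*y^2
At (2, 2): 52.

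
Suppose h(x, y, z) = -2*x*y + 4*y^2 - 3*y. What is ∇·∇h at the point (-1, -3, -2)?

8

∂²h/∂x² = 0
∂²h/∂y² = 8
∂²h/∂z² = 0
∇²h = 8
At (-1, -3, -2): 8.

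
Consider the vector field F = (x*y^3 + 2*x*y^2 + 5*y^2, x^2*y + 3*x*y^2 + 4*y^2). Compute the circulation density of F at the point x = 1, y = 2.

∂F₂/∂x = 2*x*y + 3*y^2
∂F₁/∂y = 3*x*y^2 + 4*x*y + 10*y
Scalar curl = -3*x*y^2 - 2*x*y + 3*y^2 - 10*y
At (1, 2): -24.

-24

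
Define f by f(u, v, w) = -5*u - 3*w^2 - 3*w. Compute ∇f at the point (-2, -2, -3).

(-5, 0, 15)

∂f/∂u = -5
∂f/∂v = 0
∂f/∂w = -6*w - 3
∇f = (-5, 0, -6*w - 3)
At (-2, -2, -3): (-5, 0, 15).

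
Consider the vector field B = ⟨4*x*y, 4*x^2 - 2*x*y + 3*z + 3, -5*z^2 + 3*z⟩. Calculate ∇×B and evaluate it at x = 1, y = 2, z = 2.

(-3, 0, 0)

(∇×B)₁ = ∂B₃/∂y − ∂B₂/∂z = -3
(∇×B)₂ = ∂B₁/∂z − ∂B₃/∂x = 0
(∇×B)₃ = ∂B₂/∂x − ∂B₁/∂y = 4*x - 2*y
∇×B = (-3, 0, 4*x - 2*y)
At (1, 2, 2): (-3, 0, 0).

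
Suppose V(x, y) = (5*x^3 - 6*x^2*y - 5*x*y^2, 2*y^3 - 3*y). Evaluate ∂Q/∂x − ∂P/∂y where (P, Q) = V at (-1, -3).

36

∂V₂/∂x = 0
∂V₁/∂y = -6*x^2 - 10*x*y
Scalar curl = 6*x^2 + 10*x*y
At (-1, -3): 36.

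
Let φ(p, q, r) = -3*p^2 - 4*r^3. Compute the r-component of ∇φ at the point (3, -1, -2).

(∇φ)_3 = ∂φ/∂r = -12*r^2
At (3, -1, -2): -48.

-48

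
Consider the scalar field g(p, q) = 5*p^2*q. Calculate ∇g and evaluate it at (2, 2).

(40, 20)

∂g/∂p = 10*p*q
∂g/∂q = 5*p^2
∇g = (10*p*q, 5*p^2)
At (2, 2): (40, 20).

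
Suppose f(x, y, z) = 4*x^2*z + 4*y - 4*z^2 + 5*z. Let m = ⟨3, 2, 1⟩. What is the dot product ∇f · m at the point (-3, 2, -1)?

∂f/∂x = 8*x*z
∂f/∂y = 4
∂f/∂z = 4*x^2 - 8*z + 5
∇f at (-3, 2, -1) = (24, 4, 49)
∇f · m = (24)(3) + (4)(2) + (49)(1) = 129

129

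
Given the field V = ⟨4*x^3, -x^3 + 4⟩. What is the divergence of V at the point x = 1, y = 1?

12

∂V₁/∂x = 12*x^2
∂V₂/∂y = 0
∇·V = 12*x^2
At (1, 1): 12.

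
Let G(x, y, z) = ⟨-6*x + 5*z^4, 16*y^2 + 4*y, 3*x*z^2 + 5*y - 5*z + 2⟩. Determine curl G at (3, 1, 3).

(∇×G)₁ = ∂G₃/∂y − ∂G₂/∂z = 5
(∇×G)₂ = ∂G₁/∂z − ∂G₃/∂x = 20*z^3 - 3*z^2
(∇×G)₃ = ∂G₂/∂x − ∂G₁/∂y = 0
∇×G = (5, 20*z^3 - 3*z^2, 0)
At (3, 1, 3): (5, 513, 0).

(5, 513, 0)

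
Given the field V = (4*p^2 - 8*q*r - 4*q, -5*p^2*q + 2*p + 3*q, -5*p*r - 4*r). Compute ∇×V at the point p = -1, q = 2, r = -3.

(0, -31, 2)

(∇×V)₁ = ∂V₃/∂q − ∂V₂/∂r = 0
(∇×V)₂ = ∂V₁/∂r − ∂V₃/∂p = -8*q + 5*r
(∇×V)₃ = ∂V₂/∂p − ∂V₁/∂q = -10*p*q + 8*r + 6
∇×V = (0, -8*q + 5*r, -10*p*q + 8*r + 6)
At (-1, 2, -3): (0, -31, 2).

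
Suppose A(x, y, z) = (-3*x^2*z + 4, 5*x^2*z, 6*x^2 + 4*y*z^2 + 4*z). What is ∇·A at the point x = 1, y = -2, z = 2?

∂A₁/∂x = -6*x*z
∂A₂/∂y = 0
∂A₃/∂z = 8*y*z + 4
∇·A = -6*x*z + 8*y*z + 4
At (1, -2, 2): -40.

-40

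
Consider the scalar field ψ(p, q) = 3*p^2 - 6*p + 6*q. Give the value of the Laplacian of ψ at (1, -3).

∂²ψ/∂p² = 6
∂²ψ/∂q² = 0
∇²ψ = 6
At (1, -3): 6.

6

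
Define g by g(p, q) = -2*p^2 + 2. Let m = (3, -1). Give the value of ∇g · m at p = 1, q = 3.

-12

∂g/∂p = -4*p
∂g/∂q = 0
∇g at (1, 3) = (-4, 0)
∇g · m = (-4)(3) + (0)(-1) = -12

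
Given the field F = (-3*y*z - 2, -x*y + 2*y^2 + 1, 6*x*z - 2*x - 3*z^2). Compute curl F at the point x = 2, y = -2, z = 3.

(∇×F)₁ = ∂F₃/∂y − ∂F₂/∂z = 0
(∇×F)₂ = ∂F₁/∂z − ∂F₃/∂x = -3*y - 6*z + 2
(∇×F)₃ = ∂F₂/∂x − ∂F₁/∂y = -y + 3*z
∇×F = (0, -3*y - 6*z + 2, -y + 3*z)
At (2, -2, 3): (0, -10, 11).

(0, -10, 11)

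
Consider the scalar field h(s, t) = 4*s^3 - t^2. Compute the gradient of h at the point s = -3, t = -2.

(108, 4)

∂h/∂s = 12*s^2
∂h/∂t = -2*t
∇h = (12*s^2, -2*t)
At (-3, -2): (108, 4).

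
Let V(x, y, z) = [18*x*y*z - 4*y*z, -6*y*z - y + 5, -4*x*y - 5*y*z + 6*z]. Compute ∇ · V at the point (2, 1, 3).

∂V₁/∂x = 18*y*z
∂V₂/∂y = -6*z - 1
∂V₃/∂z = -5*y + 6
∇·V = 18*y*z - 5*y - 6*z + 5
At (2, 1, 3): 36.

36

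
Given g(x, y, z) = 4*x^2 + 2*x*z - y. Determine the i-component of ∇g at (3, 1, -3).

(∇g)_1 = ∂g/∂x = 8*x + 2*z
At (3, 1, -3): 18.

18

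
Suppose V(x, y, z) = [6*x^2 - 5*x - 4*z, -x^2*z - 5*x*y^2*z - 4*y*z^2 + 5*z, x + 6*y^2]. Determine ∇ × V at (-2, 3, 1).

(-31, -5, -41)

(∇×V)₁ = ∂V₃/∂y − ∂V₂/∂z = x^2 + 5*x*y^2 + 8*y*z + 12*y - 5
(∇×V)₂ = ∂V₁/∂z − ∂V₃/∂x = -5
(∇×V)₃ = ∂V₂/∂x − ∂V₁/∂y = -2*x*z - 5*y^2*z
∇×V = (x^2 + 5*x*y^2 + 8*y*z + 12*y - 5, -5, -2*x*z - 5*y^2*z)
At (-2, 3, 1): (-31, -5, -41).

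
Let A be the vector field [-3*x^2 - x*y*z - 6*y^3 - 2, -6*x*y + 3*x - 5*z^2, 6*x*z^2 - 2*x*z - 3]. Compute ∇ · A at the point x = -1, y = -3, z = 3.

∂A₁/∂x = -6*x - y*z
∂A₂/∂y = -6*x
∂A₃/∂z = 12*x*z - 2*x
∇·A = 12*x*z - 14*x - y*z
At (-1, -3, 3): -13.

-13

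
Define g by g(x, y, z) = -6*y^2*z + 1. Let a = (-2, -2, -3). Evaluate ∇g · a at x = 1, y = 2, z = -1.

∂g/∂x = 0
∂g/∂y = -12*y*z
∂g/∂z = -6*y^2
∇g at (1, 2, -1) = (0, 24, -24)
∇g · a = (0)(-2) + (24)(-2) + (-24)(-3) = 24

24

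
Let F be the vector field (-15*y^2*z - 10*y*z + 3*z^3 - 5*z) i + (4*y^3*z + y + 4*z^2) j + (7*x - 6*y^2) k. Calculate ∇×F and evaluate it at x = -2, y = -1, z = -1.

(∇×F)₁ = ∂F₃/∂y − ∂F₂/∂z = -4*y^3 - 12*y - 8*z
(∇×F)₂ = ∂F₁/∂z − ∂F₃/∂x = -15*y^2 - 10*y + 9*z^2 - 12
(∇×F)₃ = ∂F₂/∂x − ∂F₁/∂y = 30*y*z + 10*z
∇×F = (-4*y^3 - 12*y - 8*z, -15*y^2 - 10*y + 9*z^2 - 12, 30*y*z + 10*z)
At (-2, -1, -1): (24, -8, 20).

(24, -8, 20)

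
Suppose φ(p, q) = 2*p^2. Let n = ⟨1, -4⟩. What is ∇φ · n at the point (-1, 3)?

∂φ/∂p = 4*p
∂φ/∂q = 0
∇φ at (-1, 3) = (-4, 0)
∇φ · n = (-4)(1) + (0)(-4) = -4

-4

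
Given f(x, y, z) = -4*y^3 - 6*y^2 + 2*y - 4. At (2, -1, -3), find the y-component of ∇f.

(∇f)_2 = ∂f/∂y = -12*y^2 - 12*y + 2
At (2, -1, -3): 2.

2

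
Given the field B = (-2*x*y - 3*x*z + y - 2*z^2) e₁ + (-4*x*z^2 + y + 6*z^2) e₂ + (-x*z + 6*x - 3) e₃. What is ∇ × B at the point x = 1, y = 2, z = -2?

(8, -3, -15)

(∇×B)₁ = ∂B₃/∂y − ∂B₂/∂z = 8*x*z - 12*z
(∇×B)₂ = ∂B₁/∂z − ∂B₃/∂x = -3*x - 3*z - 6
(∇×B)₃ = ∂B₂/∂x − ∂B₁/∂y = 2*x - 4*z^2 - 1
∇×B = (8*x*z - 12*z, -3*x - 3*z - 6, 2*x - 4*z^2 - 1)
At (1, 2, -2): (8, -3, -15).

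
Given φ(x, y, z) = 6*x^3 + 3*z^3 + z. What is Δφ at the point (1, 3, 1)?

54

∂²φ/∂x² = 36*x
∂²φ/∂y² = 0
∂²φ/∂z² = 18*z
∇²φ = 36*x + 18*z
At (1, 3, 1): 54.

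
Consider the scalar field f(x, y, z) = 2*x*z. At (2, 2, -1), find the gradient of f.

(-2, 0, 4)

∂f/∂x = 2*z
∂f/∂y = 0
∂f/∂z = 2*x
∇f = (2*z, 0, 2*x)
At (2, 2, -1): (-2, 0, 4).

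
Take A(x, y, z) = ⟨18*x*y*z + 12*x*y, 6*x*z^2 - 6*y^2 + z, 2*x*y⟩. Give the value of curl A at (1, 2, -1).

(∇×A)₁ = ∂A₃/∂y − ∂A₂/∂z = -12*x*z + 2*x - 1
(∇×A)₂ = ∂A₁/∂z − ∂A₃/∂x = 18*x*y - 2*y
(∇×A)₃ = ∂A₂/∂x − ∂A₁/∂y = -18*x*z - 12*x + 6*z^2
∇×A = (-12*x*z + 2*x - 1, 18*x*y - 2*y, -18*x*z - 12*x + 6*z^2)
At (1, 2, -1): (13, 32, 12).

(13, 32, 12)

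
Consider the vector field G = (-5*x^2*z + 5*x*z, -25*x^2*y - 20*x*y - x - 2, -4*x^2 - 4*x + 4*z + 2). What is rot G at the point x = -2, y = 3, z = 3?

(∇×G)₁ = ∂G₃/∂y − ∂G₂/∂z = 0
(∇×G)₂ = ∂G₁/∂z − ∂G₃/∂x = -5*x^2 + 13*x + 4
(∇×G)₃ = ∂G₂/∂x − ∂G₁/∂y = -50*x*y - 20*y - 1
∇×G = (0, -5*x^2 + 13*x + 4, -50*x*y - 20*y - 1)
At (-2, 3, 3): (0, -42, 239).

(0, -42, 239)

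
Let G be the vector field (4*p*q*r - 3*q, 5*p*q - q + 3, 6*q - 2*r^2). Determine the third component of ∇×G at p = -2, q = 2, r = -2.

(∇×G)_3 = ∂G₂/∂p − ∂G₁/∂q
= 5*q − (4*p*r - 3)
= -4*p*r + 5*q + 3
At (-2, 2, -2): -3.

-3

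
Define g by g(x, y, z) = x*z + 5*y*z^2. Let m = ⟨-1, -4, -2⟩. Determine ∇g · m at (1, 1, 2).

∂g/∂x = z
∂g/∂y = 5*z^2
∂g/∂z = x + 10*y*z
∇g at (1, 1, 2) = (2, 20, 21)
∇g · m = (2)(-1) + (20)(-4) + (21)(-2) = -124

-124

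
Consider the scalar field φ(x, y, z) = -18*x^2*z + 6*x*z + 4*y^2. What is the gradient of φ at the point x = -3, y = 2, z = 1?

(114, 16, -180)

∂φ/∂x = -36*x*z + 6*z
∂φ/∂y = 8*y
∂φ/∂z = -18*x^2 + 6*x
∇φ = (-36*x*z + 6*z, 8*y, -18*x^2 + 6*x)
At (-3, 2, 1): (114, 16, -180).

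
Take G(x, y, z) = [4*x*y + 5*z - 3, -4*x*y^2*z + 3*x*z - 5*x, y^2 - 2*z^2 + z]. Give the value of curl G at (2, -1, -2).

(∇×G)₁ = ∂G₃/∂y − ∂G₂/∂z = 4*x*y^2 - 3*x + 2*y
(∇×G)₂ = ∂G₁/∂z − ∂G₃/∂x = 5
(∇×G)₃ = ∂G₂/∂x − ∂G₁/∂y = -4*x - 4*y^2*z + 3*z - 5
∇×G = (4*x*y^2 - 3*x + 2*y, 5, -4*x - 4*y^2*z + 3*z - 5)
At (2, -1, -2): (0, 5, -11).

(0, 5, -11)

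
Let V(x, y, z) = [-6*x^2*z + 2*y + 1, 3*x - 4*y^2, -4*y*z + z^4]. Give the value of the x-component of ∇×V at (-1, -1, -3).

(∇×V)_1 = ∂V₃/∂y − ∂V₂/∂z
= -4*z − (0)
= -4*z
At (-1, -1, -3): 12.

12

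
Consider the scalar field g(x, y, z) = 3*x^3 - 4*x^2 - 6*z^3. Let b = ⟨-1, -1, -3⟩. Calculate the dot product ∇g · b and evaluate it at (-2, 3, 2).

∂g/∂x = 9*x^2 - 8*x
∂g/∂y = 0
∂g/∂z = -18*z^2
∇g at (-2, 3, 2) = (52, 0, -72)
∇g · b = (52)(-1) + (0)(-1) + (-72)(-3) = 164

164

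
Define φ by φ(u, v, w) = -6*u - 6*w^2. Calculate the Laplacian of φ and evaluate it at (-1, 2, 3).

-12

∂²φ/∂u² = 0
∂²φ/∂v² = 0
∂²φ/∂w² = -12
∇²φ = -12
At (-1, 2, 3): -12.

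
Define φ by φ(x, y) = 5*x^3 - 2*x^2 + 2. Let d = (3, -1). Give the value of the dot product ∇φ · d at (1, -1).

33

∂φ/∂x = 15*x^2 - 4*x
∂φ/∂y = 0
∇φ at (1, -1) = (11, 0)
∇φ · d = (11)(3) + (0)(-1) = 33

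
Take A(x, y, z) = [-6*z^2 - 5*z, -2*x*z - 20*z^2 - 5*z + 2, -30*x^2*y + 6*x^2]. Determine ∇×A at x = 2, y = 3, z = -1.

(∇×A)₁ = ∂A₃/∂y − ∂A₂/∂z = -30*x^2 + 2*x + 40*z + 5
(∇×A)₂ = ∂A₁/∂z − ∂A₃/∂x = 60*x*y - 12*x - 12*z - 5
(∇×A)₃ = ∂A₂/∂x − ∂A₁/∂y = -2*z
∇×A = (-30*x^2 + 2*x + 40*z + 5, 60*x*y - 12*x - 12*z - 5, -2*z)
At (2, 3, -1): (-151, 343, 2).

(-151, 343, 2)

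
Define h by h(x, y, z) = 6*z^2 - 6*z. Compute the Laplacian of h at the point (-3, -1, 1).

∂²h/∂x² = 0
∂²h/∂y² = 0
∂²h/∂z² = 12
∇²h = 12
At (-3, -1, 1): 12.

12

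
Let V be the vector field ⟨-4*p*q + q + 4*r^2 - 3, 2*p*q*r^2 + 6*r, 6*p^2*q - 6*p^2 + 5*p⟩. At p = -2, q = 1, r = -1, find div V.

∂V₁/∂p = -4*q
∂V₂/∂q = 2*p*r^2
∂V₃/∂r = 0
∇·V = 2*p*r^2 - 4*q
At (-2, 1, -1): -8.

-8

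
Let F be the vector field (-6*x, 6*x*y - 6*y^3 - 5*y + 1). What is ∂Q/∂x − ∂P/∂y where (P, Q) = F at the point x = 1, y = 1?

6

∂F₂/∂x = 6*y
∂F₁/∂y = 0
Scalar curl = 6*y
At (1, 1): 6.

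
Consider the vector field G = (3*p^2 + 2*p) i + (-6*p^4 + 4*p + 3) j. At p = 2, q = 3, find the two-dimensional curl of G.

∂G₂/∂p = -24*p^3 + 4
∂G₁/∂q = 0
Scalar curl = -24*p^3 + 4
At (2, 3): -188.

-188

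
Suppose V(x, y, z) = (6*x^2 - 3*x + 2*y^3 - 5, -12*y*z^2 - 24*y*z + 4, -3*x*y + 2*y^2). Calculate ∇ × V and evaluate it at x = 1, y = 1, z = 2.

(∇×V)₁ = ∂V₃/∂y − ∂V₂/∂z = -3*x + 24*y*z + 28*y
(∇×V)₂ = ∂V₁/∂z − ∂V₃/∂x = 3*y
(∇×V)₃ = ∂V₂/∂x − ∂V₁/∂y = -6*y^2
∇×V = (-3*x + 24*y*z + 28*y, 3*y, -6*y^2)
At (1, 1, 2): (73, 3, -6).

(73, 3, -6)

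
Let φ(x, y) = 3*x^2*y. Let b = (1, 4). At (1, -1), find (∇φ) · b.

∂φ/∂x = 6*x*y
∂φ/∂y = 3*x^2
∇φ at (1, -1) = (-6, 3)
∇φ · b = (-6)(1) + (3)(4) = 6

6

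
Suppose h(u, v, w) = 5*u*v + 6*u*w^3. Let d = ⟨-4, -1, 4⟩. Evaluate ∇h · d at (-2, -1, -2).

∂h/∂u = 5*v + 6*w^3
∂h/∂v = 5*u
∂h/∂w = 18*u*w^2
∇h at (-2, -1, -2) = (-53, -10, -144)
∇h · d = (-53)(-4) + (-10)(-1) + (-144)(4) = -354

-354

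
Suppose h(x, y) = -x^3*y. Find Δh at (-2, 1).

12

∂²h/∂x² = -6*x*y
∂²h/∂y² = 0
∇²h = -6*x*y
At (-2, 1): 12.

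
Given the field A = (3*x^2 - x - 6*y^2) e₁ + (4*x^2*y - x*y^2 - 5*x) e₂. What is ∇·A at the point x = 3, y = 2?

41

∂A₁/∂x = 6*x - 1
∂A₂/∂y = 4*x^2 - 2*x*y
∇·A = 4*x^2 - 2*x*y + 6*x - 1
At (3, 2): 41.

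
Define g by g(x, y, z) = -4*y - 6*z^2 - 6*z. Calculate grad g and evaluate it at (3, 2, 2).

∂g/∂x = 0
∂g/∂y = -4
∂g/∂z = -12*z - 6
∇g = (0, -4, -12*z - 6)
At (3, 2, 2): (0, -4, -30).

(0, -4, -30)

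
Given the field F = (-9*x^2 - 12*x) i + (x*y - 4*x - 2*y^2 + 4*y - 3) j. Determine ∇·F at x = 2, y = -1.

∂F₁/∂x = -18*x - 12
∂F₂/∂y = x - 4*y + 4
∇·F = -17*x - 4*y - 8
At (2, -1): -38.

-38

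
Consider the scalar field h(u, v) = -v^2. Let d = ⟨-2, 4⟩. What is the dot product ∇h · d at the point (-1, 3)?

∂h/∂u = 0
∂h/∂v = -2*v
∇h at (-1, 3) = (0, -6)
∇h · d = (0)(-2) + (-6)(4) = -24

-24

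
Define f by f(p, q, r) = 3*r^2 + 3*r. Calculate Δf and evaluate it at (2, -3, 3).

6

∂²f/∂p² = 0
∂²f/∂q² = 0
∂²f/∂r² = 6
∇²f = 6
At (2, -3, 3): 6.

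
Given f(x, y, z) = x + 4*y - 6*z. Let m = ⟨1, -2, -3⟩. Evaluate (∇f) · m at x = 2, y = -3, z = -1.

∂f/∂x = 1
∂f/∂y = 4
∂f/∂z = -6
∇f at (2, -3, -1) = (1, 4, -6)
∇f · m = (1)(1) + (4)(-2) + (-6)(-3) = 11

11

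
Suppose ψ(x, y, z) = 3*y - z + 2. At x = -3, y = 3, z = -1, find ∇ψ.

∂ψ/∂x = 0
∂ψ/∂y = 3
∂ψ/∂z = -1
∇ψ = (0, 3, -1)
At (-3, 3, -1): (0, 3, -1).

(0, 3, -1)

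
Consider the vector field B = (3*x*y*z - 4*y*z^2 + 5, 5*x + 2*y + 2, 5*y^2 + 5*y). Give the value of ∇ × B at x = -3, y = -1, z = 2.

(-5, 25, 39)

(∇×B)₁ = ∂B₃/∂y − ∂B₂/∂z = 10*y + 5
(∇×B)₂ = ∂B₁/∂z − ∂B₃/∂x = 3*x*y - 8*y*z
(∇×B)₃ = ∂B₂/∂x − ∂B₁/∂y = -3*x*z + 4*z^2 + 5
∇×B = (10*y + 5, 3*x*y - 8*y*z, -3*x*z + 4*z^2 + 5)
At (-3, -1, 2): (-5, 25, 39).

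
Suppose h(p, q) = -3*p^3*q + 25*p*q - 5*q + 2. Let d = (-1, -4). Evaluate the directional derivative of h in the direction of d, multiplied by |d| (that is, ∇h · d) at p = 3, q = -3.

-124

∂h/∂p = -9*p^2*q + 25*q
∂h/∂q = -3*p^3 + 25*p - 5
∇h at (3, -3) = (168, -11)
∇h · d = (168)(-1) + (-11)(-4) = -124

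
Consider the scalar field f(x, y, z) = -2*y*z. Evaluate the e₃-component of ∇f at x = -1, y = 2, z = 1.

(∇f)_3 = ∂f/∂z = -2*y
At (-1, 2, 1): -4.

-4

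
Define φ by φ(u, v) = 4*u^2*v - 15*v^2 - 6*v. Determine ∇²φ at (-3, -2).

-46

∂²φ/∂u² = 8*v
∂²φ/∂v² = -30
∇²φ = 8*v - 30
At (-3, -2): -46.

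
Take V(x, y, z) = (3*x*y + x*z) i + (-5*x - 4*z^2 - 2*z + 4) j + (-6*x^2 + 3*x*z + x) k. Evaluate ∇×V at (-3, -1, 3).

(26, -49, 4)

(∇×V)₁ = ∂V₃/∂y − ∂V₂/∂z = 8*z + 2
(∇×V)₂ = ∂V₁/∂z − ∂V₃/∂x = 13*x - 3*z - 1
(∇×V)₃ = ∂V₂/∂x − ∂V₁/∂y = -3*x - 5
∇×V = (8*z + 2, 13*x - 3*z - 1, -3*x - 5)
At (-3, -1, 3): (26, -49, 4).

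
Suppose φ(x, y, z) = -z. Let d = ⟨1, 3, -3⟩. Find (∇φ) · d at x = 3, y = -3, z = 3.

3

∂φ/∂x = 0
∂φ/∂y = 0
∂φ/∂z = -1
∇φ at (3, -3, 3) = (0, 0, -1)
∇φ · d = (0)(1) + (0)(3) + (-1)(-3) = 3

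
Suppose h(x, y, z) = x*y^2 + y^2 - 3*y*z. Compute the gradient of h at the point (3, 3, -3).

∂h/∂x = y^2
∂h/∂y = 2*x*y + 2*y - 3*z
∂h/∂z = -3*y
∇h = (y^2, 2*x*y + 2*y - 3*z, -3*y)
At (3, 3, -3): (9, 33, -9).

(9, 33, -9)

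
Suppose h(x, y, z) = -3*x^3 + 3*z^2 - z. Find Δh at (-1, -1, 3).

∂²h/∂x² = -18*x
∂²h/∂y² = 0
∂²h/∂z² = 6
∇²h = -18*x + 6
At (-1, -1, 3): 24.

24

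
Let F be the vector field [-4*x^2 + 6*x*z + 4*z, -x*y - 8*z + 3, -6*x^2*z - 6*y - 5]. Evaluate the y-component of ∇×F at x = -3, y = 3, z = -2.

58

(∇×F)_2 = ∂F₁/∂z − ∂F₃/∂x
= 6*x + 4 − (-12*x*z)
= 12*x*z + 6*x + 4
At (-3, 3, -2): 58.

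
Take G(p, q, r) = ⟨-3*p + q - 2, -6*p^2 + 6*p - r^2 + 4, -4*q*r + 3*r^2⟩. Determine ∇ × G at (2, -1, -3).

(6, 0, -19)

(∇×G)₁ = ∂G₃/∂q − ∂G₂/∂r = -2*r
(∇×G)₂ = ∂G₁/∂r − ∂G₃/∂p = 0
(∇×G)₃ = ∂G₂/∂p − ∂G₁/∂q = -12*p + 5
∇×G = (-2*r, 0, -12*p + 5)
At (2, -1, -3): (6, 0, -19).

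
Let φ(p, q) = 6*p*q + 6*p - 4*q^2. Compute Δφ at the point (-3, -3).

∂²φ/∂p² = 0
∂²φ/∂q² = -8
∇²φ = -8
At (-3, -3): -8.

-8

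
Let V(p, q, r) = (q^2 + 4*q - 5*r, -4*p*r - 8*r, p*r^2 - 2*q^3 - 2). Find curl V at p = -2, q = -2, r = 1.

(-24, -6, -4)

(∇×V)₁ = ∂V₃/∂q − ∂V₂/∂r = 4*p - 6*q^2 + 8
(∇×V)₂ = ∂V₁/∂r − ∂V₃/∂p = -r^2 - 5
(∇×V)₃ = ∂V₂/∂p − ∂V₁/∂q = -2*q - 4*r - 4
∇×V = (4*p - 6*q^2 + 8, -r^2 - 5, -2*q - 4*r - 4)
At (-2, -2, 1): (-24, -6, -4).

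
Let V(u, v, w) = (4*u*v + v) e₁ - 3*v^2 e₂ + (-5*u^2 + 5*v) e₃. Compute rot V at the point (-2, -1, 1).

(5, -20, 7)

(∇×V)₁ = ∂V₃/∂v − ∂V₂/∂w = 5
(∇×V)₂ = ∂V₁/∂w − ∂V₃/∂u = 10*u
(∇×V)₃ = ∂V₂/∂u − ∂V₁/∂v = -4*u - 1
∇×V = (5, 10*u, -4*u - 1)
At (-2, -1, 1): (5, -20, 7).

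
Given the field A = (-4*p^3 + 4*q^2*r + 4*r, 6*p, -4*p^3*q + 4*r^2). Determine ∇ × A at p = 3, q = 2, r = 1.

(-108, 236, -10)

(∇×A)₁ = ∂A₃/∂q − ∂A₂/∂r = -4*p^3
(∇×A)₂ = ∂A₁/∂r − ∂A₃/∂p = 12*p^2*q + 4*q^2 + 4
(∇×A)₃ = ∂A₂/∂p − ∂A₁/∂q = -8*q*r + 6
∇×A = (-4*p^3, 12*p^2*q + 4*q^2 + 4, -8*q*r + 6)
At (3, 2, 1): (-108, 236, -10).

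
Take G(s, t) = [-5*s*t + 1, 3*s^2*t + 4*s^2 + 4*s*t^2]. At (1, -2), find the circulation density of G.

∂G₂/∂s = 6*s*t + 8*s + 4*t^2
∂G₁/∂t = -5*s
Scalar curl = 6*s*t + 13*s + 4*t^2
At (1, -2): 17.

17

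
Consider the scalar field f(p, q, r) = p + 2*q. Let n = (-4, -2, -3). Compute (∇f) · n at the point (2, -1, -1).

-8

∂f/∂p = 1
∂f/∂q = 2
∂f/∂r = 0
∇f at (2, -1, -1) = (1, 2, 0)
∇f · n = (1)(-4) + (2)(-2) + (0)(-3) = -8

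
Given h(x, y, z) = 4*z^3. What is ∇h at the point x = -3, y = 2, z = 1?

(0, 0, 12)

∂h/∂x = 0
∂h/∂y = 0
∂h/∂z = 12*z^2
∇h = (0, 0, 12*z^2)
At (-3, 2, 1): (0, 0, 12).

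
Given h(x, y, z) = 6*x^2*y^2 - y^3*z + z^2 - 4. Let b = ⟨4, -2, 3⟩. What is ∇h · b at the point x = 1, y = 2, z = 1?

150

∂h/∂x = 12*x*y^2
∂h/∂y = 12*x^2*y - 3*y^2*z
∂h/∂z = -y^3 + 2*z
∇h at (1, 2, 1) = (48, 12, -6)
∇h · b = (48)(4) + (12)(-2) + (-6)(3) = 150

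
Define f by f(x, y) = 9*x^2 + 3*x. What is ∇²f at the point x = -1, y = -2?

∂²f/∂x² = 18
∂²f/∂y² = 0
∇²f = 18
At (-1, -2): 18.

18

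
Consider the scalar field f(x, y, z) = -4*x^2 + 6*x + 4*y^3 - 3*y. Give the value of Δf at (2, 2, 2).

40

∂²f/∂x² = -8
∂²f/∂y² = 24*y
∂²f/∂z² = 0
∇²f = 24*y - 8
At (2, 2, 2): 40.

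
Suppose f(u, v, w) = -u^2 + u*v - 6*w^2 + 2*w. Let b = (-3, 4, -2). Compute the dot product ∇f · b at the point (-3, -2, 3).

44

∂f/∂u = -2*u + v
∂f/∂v = u
∂f/∂w = -12*w + 2
∇f at (-3, -2, 3) = (4, -3, -34)
∇f · b = (4)(-3) + (-3)(4) + (-34)(-2) = 44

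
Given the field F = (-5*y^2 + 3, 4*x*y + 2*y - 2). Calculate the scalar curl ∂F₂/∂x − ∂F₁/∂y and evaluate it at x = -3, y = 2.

28

∂F₂/∂x = 4*y
∂F₁/∂y = -10*y
Scalar curl = 14*y
At (-3, 2): 28.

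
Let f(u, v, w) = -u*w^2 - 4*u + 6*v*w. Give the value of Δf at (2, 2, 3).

-4

∂²f/∂u² = 0
∂²f/∂v² = 0
∂²f/∂w² = -2*u
∇²f = -2*u
At (2, 2, 3): -4.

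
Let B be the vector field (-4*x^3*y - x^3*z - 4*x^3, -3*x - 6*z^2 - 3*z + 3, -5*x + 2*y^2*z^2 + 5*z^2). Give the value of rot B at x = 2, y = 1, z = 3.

(∇×B)₁ = ∂B₃/∂y − ∂B₂/∂z = 4*y*z^2 + 12*z + 3
(∇×B)₂ = ∂B₁/∂z − ∂B₃/∂x = -x^3 + 5
(∇×B)₃ = ∂B₂/∂x − ∂B₁/∂y = 4*x^3 - 3
∇×B = (4*y*z^2 + 12*z + 3, -x^3 + 5, 4*x^3 - 3)
At (2, 1, 3): (75, -3, 29).

(75, -3, 29)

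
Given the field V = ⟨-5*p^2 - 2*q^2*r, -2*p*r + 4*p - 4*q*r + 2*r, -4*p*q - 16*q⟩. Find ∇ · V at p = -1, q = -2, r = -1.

∂V₁/∂p = -10*p
∂V₂/∂q = -4*r
∂V₃/∂r = 0
∇·V = -10*p - 4*r
At (-1, -2, -1): 14.

14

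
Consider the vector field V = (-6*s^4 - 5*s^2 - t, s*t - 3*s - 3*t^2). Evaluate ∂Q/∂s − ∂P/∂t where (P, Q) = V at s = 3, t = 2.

0

∂V₂/∂s = t - 3
∂V₁/∂t = -1
Scalar curl = t - 2
At (3, 2): 0.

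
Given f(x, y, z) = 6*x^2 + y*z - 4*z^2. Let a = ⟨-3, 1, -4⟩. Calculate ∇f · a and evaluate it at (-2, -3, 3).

∂f/∂x = 12*x
∂f/∂y = z
∂f/∂z = y - 8*z
∇f at (-2, -3, 3) = (-24, 3, -27)
∇f · a = (-24)(-3) + (3)(1) + (-27)(-4) = 183

183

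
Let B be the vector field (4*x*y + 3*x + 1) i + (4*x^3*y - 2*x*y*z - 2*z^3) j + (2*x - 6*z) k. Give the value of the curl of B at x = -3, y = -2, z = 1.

(18, -2, -200)

(∇×B)₁ = ∂B₃/∂y − ∂B₂/∂z = 2*x*y + 6*z^2
(∇×B)₂ = ∂B₁/∂z − ∂B₃/∂x = -2
(∇×B)₃ = ∂B₂/∂x − ∂B₁/∂y = 12*x^2*y - 4*x - 2*y*z
∇×B = (2*x*y + 6*z^2, -2, 12*x^2*y - 4*x - 2*y*z)
At (-3, -2, 1): (18, -2, -200).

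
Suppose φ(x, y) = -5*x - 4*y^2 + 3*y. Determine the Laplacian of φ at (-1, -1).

∂²φ/∂x² = 0
∂²φ/∂y² = -8
∇²φ = -8
At (-1, -1): -8.

-8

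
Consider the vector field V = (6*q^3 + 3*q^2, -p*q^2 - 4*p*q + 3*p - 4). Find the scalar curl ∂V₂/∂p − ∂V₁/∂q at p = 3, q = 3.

∂V₂/∂p = -q^2 - 4*q + 3
∂V₁/∂q = 18*q^2 + 6*q
Scalar curl = -19*q^2 - 10*q + 3
At (3, 3): -198.

-198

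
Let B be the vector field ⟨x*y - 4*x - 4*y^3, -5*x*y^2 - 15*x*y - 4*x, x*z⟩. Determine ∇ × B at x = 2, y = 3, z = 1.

(∇×B)₁ = ∂B₃/∂y − ∂B₂/∂z = 0
(∇×B)₂ = ∂B₁/∂z − ∂B₃/∂x = -z
(∇×B)₃ = ∂B₂/∂x − ∂B₁/∂y = -x + 7*y^2 - 15*y - 4
∇×B = (0, -z, -x + 7*y^2 - 15*y - 4)
At (2, 3, 1): (0, -1, 12).

(0, -1, 12)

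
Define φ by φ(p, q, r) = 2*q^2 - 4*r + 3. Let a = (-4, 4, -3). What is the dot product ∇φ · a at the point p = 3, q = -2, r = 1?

∂φ/∂p = 0
∂φ/∂q = 4*q
∂φ/∂r = -4
∇φ at (3, -2, 1) = (0, -8, -4)
∇φ · a = (0)(-4) + (-8)(4) + (-4)(-3) = -20

-20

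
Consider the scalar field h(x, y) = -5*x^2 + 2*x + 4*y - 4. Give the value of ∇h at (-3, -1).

(32, 4)

∂h/∂x = -10*x + 2
∂h/∂y = 4
∇h = (-10*x + 2, 4)
At (-3, -1): (32, 4).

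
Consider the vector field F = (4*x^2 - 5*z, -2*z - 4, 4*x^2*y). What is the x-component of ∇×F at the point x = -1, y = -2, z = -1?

6

(∇×F)_1 = ∂F₃/∂y − ∂F₂/∂z
= 4*x^2 − (-2)
= 4*x^2 + 2
At (-1, -2, -1): 6.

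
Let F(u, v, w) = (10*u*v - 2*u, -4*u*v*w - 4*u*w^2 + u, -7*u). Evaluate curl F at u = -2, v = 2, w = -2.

(16, 7, 21)

(∇×F)₁ = ∂F₃/∂v − ∂F₂/∂w = 4*u*v + 8*u*w
(∇×F)₂ = ∂F₁/∂w − ∂F₃/∂u = 7
(∇×F)₃ = ∂F₂/∂u − ∂F₁/∂v = -10*u - 4*v*w - 4*w^2 + 1
∇×F = (4*u*v + 8*u*w, 7, -10*u - 4*v*w - 4*w^2 + 1)
At (-2, 2, -2): (16, 7, 21).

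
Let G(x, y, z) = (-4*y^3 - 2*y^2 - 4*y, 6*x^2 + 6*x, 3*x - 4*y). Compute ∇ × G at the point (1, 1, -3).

(-4, -3, 38)

(∇×G)₁ = ∂G₃/∂y − ∂G₂/∂z = -4
(∇×G)₂ = ∂G₁/∂z − ∂G₃/∂x = -3
(∇×G)₃ = ∂G₂/∂x − ∂G₁/∂y = 12*x + 12*y^2 + 4*y + 10
∇×G = (-4, -3, 12*x + 12*y^2 + 4*y + 10)
At (1, 1, -3): (-4, -3, 38).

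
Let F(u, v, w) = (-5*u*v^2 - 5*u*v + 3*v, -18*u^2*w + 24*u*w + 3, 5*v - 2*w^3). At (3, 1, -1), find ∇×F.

(95, 0, 126)

(∇×F)₁ = ∂F₃/∂v − ∂F₂/∂w = 18*u^2 - 24*u + 5
(∇×F)₂ = ∂F₁/∂w − ∂F₃/∂u = 0
(∇×F)₃ = ∂F₂/∂u − ∂F₁/∂v = 10*u*v - 36*u*w + 5*u + 24*w - 3
∇×F = (18*u^2 - 24*u + 5, 0, 10*u*v - 36*u*w + 5*u + 24*w - 3)
At (3, 1, -1): (95, 0, 126).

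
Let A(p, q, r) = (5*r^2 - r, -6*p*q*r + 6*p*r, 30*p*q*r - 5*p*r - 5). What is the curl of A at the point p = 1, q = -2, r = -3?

(-108, -226, -54)

(∇×A)₁ = ∂A₃/∂q − ∂A₂/∂r = 6*p*q + 30*p*r - 6*p
(∇×A)₂ = ∂A₁/∂r − ∂A₃/∂p = -30*q*r + 15*r - 1
(∇×A)₃ = ∂A₂/∂p − ∂A₁/∂q = -6*q*r + 6*r
∇×A = (6*p*q + 30*p*r - 6*p, -30*q*r + 15*r - 1, -6*q*r + 6*r)
At (1, -2, -3): (-108, -226, -54).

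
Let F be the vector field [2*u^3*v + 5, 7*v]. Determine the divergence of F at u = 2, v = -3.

∂F₁/∂u = 6*u^2*v
∂F₂/∂v = 7
∇·F = 6*u^2*v + 7
At (2, -3): -65.

-65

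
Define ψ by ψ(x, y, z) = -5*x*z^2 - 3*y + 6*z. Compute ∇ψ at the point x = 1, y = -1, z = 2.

∂ψ/∂x = -5*z^2
∂ψ/∂y = -3
∂ψ/∂z = -10*x*z + 6
∇ψ = (-5*z^2, -3, -10*x*z + 6)
At (1, -1, 2): (-20, -3, -14).

(-20, -3, -14)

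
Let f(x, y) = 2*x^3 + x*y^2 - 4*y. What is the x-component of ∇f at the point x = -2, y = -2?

28

(∇f)_1 = ∂f/∂x = 6*x^2 + y^2
At (-2, -2): 28.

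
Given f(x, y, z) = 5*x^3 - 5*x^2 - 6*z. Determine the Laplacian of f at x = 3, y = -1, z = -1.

80

∂²f/∂x² = 10*(3*x - 1)
∂²f/∂y² = 0
∂²f/∂z² = 0
∇²f = 30*x - 10
At (3, -1, -1): 80.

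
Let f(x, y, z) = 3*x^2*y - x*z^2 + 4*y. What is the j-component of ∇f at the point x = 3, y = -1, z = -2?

(∇f)_2 = ∂f/∂y = 3*x^2 + 4
At (3, -1, -2): 31.

31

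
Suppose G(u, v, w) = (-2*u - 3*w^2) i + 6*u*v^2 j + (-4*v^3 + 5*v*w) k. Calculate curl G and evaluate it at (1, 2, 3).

(∇×G)₁ = ∂G₃/∂v − ∂G₂/∂w = -12*v^2 + 5*w
(∇×G)₂ = ∂G₁/∂w − ∂G₃/∂u = -6*w
(∇×G)₃ = ∂G₂/∂u − ∂G₁/∂v = 6*v^2
∇×G = (-12*v^2 + 5*w, -6*w, 6*v^2)
At (1, 2, 3): (-33, -18, 24).

(-33, -18, 24)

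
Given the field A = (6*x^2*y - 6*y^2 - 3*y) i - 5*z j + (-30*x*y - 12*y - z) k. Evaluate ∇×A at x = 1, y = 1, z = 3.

(∇×A)₁ = ∂A₃/∂y − ∂A₂/∂z = -30*x - 7
(∇×A)₂ = ∂A₁/∂z − ∂A₃/∂x = 30*y
(∇×A)₃ = ∂A₂/∂x − ∂A₁/∂y = -6*x^2 + 12*y + 3
∇×A = (-30*x - 7, 30*y, -6*x^2 + 12*y + 3)
At (1, 1, 3): (-37, 30, 9).

(-37, 30, 9)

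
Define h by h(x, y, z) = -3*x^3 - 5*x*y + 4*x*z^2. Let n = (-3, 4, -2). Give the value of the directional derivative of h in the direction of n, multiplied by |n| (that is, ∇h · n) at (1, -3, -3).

∂h/∂x = -9*x^2 - 5*y + 4*z^2
∂h/∂y = -5*x
∂h/∂z = 8*x*z
∇h at (1, -3, -3) = (42, -5, -24)
∇h · n = (42)(-3) + (-5)(4) + (-24)(-2) = -98

-98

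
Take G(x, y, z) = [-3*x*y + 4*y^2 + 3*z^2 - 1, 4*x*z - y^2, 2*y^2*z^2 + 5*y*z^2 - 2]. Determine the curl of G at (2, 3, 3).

(145, 18, -6)

(∇×G)₁ = ∂G₃/∂y − ∂G₂/∂z = -4*x + 4*y*z^2 + 5*z^2
(∇×G)₂ = ∂G₁/∂z − ∂G₃/∂x = 6*z
(∇×G)₃ = ∂G₂/∂x − ∂G₁/∂y = 3*x - 8*y + 4*z
∇×G = (-4*x + 4*y*z^2 + 5*z^2, 6*z, 3*x - 8*y + 4*z)
At (2, 3, 3): (145, 18, -6).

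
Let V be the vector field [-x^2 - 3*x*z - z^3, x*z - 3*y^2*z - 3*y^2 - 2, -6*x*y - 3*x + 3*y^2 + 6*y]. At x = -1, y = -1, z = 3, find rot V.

(∇×V)₁ = ∂V₃/∂y − ∂V₂/∂z = -7*x + 3*y^2 + 6*y + 6
(∇×V)₂ = ∂V₁/∂z − ∂V₃/∂x = -3*x + 6*y - 3*z^2 + 3
(∇×V)₃ = ∂V₂/∂x − ∂V₁/∂y = z
∇×V = (-7*x + 3*y^2 + 6*y + 6, -3*x + 6*y - 3*z^2 + 3, z)
At (-1, -1, 3): (10, -27, 3).

(10, -27, 3)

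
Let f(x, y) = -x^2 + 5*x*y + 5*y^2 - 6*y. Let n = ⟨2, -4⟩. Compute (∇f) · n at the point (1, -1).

∂f/∂x = -2*x + 5*y
∂f/∂y = 5*x + 10*y - 6
∇f at (1, -1) = (-7, -11)
∇f · n = (-7)(2) + (-11)(-4) = 30

30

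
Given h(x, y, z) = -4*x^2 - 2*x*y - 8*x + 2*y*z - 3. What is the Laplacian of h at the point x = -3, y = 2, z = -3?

-8

∂²h/∂x² = -8
∂²h/∂y² = 0
∂²h/∂z² = 0
∇²h = -8
At (-3, 2, -3): -8.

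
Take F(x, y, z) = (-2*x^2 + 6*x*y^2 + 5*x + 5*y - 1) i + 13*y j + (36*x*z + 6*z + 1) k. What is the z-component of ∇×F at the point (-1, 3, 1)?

31

(∇×F)_3 = ∂F₂/∂x − ∂F₁/∂y
= 0 − (12*x*y + 5)
= -12*x*y - 5
At (-1, 3, 1): 31.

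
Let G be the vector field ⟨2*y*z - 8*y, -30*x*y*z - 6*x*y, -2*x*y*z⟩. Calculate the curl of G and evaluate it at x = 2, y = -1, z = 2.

(∇×G)₁ = ∂G₃/∂y − ∂G₂/∂z = 30*x*y - 2*x*z
(∇×G)₂ = ∂G₁/∂z − ∂G₃/∂x = 2*y*z + 2*y
(∇×G)₃ = ∂G₂/∂x − ∂G₁/∂y = -30*y*z - 6*y - 2*z + 8
∇×G = (30*x*y - 2*x*z, 2*y*z + 2*y, -30*y*z - 6*y - 2*z + 8)
At (2, -1, 2): (-68, -6, 70).

(-68, -6, 70)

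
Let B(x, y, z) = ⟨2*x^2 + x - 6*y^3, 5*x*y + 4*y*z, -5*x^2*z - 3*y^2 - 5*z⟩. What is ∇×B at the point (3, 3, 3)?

(-30, 90, 177)

(∇×B)₁ = ∂B₃/∂y − ∂B₂/∂z = -10*y
(∇×B)₂ = ∂B₁/∂z − ∂B₃/∂x = 10*x*z
(∇×B)₃ = ∂B₂/∂x − ∂B₁/∂y = 18*y^2 + 5*y
∇×B = (-10*y, 10*x*z, 18*y^2 + 5*y)
At (3, 3, 3): (-30, 90, 177).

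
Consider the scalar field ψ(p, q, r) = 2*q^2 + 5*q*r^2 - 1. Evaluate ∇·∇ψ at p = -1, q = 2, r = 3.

∂²ψ/∂p² = 0
∂²ψ/∂q² = 4
∂²ψ/∂r² = 10*q
∇²ψ = 10*q + 4
At (-1, 2, 3): 24.

24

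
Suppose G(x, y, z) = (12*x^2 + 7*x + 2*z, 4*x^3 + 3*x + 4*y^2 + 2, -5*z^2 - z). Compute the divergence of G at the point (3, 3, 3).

72

∂G₁/∂x = 24*x + 7
∂G₂/∂y = 8*y
∂G₃/∂z = -10*z - 1
∇·G = 24*x + 8*y - 10*z + 6
At (3, 3, 3): 72.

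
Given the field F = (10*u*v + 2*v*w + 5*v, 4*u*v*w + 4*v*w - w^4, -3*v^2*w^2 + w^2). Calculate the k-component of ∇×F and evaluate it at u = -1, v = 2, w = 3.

(∇×F)_3 = ∂F₂/∂u − ∂F₁/∂v
= 4*v*w − (10*u + 2*w + 5)
= -10*u + 4*v*w - 2*w - 5
At (-1, 2, 3): 23.

23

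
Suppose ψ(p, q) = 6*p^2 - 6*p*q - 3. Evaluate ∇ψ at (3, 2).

(24, -18)

∂ψ/∂p = 12*p - 6*q
∂ψ/∂q = -6*p
∇ψ = (12*p - 6*q, -6*p)
At (3, 2): (24, -18).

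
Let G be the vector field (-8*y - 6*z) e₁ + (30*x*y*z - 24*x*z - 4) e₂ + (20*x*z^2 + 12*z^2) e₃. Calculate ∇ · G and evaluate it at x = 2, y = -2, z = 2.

∂G₁/∂x = 0
∂G₂/∂y = 30*x*z
∂G₃/∂z = 40*x*z + 24*z
∇·G = 70*x*z + 24*z
At (2, -2, 2): 328.

328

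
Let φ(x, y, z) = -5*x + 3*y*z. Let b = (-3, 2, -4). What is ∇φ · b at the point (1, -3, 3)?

∂φ/∂x = -5
∂φ/∂y = 3*z
∂φ/∂z = 3*y
∇φ at (1, -3, 3) = (-5, 9, -9)
∇φ · b = (-5)(-3) + (9)(2) + (-9)(-4) = 69

69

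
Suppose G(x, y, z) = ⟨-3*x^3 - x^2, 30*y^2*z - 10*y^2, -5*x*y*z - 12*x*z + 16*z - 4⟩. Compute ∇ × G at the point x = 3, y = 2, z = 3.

(∇×G)₁ = ∂G₃/∂y − ∂G₂/∂z = -5*x*z - 30*y^2
(∇×G)₂ = ∂G₁/∂z − ∂G₃/∂x = 5*y*z + 12*z
(∇×G)₃ = ∂G₂/∂x − ∂G₁/∂y = 0
∇×G = (-5*x*z - 30*y^2, 5*y*z + 12*z, 0)
At (3, 2, 3): (-165, 66, 0).

(-165, 66, 0)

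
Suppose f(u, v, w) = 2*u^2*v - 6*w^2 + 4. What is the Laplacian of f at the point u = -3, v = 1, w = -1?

-8

∂²f/∂u² = 4*v
∂²f/∂v² = 0
∂²f/∂w² = -12
∇²f = 4*v - 12
At (-3, 1, -1): -8.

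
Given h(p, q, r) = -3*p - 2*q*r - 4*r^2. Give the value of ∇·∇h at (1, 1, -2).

-8

∂²h/∂p² = 0
∂²h/∂q² = 0
∂²h/∂r² = -8
∇²h = -8
At (1, 1, -2): -8.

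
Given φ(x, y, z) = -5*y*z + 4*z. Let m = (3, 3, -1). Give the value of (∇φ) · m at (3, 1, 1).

-14

∂φ/∂x = 0
∂φ/∂y = -5*z
∂φ/∂z = -5*y + 4
∇φ at (3, 1, 1) = (0, -5, -1)
∇φ · m = (0)(3) + (-5)(3) + (-1)(-1) = -14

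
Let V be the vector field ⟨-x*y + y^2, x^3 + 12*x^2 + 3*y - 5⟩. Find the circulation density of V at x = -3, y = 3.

∂V₂/∂x = 3*x^2 + 24*x
∂V₁/∂y = -x + 2*y
Scalar curl = 3*x^2 + 25*x - 2*y
At (-3, 3): -54.

-54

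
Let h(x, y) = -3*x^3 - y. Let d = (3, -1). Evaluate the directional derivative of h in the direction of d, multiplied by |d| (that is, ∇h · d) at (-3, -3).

-242

∂h/∂x = -9*x^2
∂h/∂y = -1
∇h at (-3, -3) = (-81, -1)
∇h · d = (-81)(3) + (-1)(-1) = -242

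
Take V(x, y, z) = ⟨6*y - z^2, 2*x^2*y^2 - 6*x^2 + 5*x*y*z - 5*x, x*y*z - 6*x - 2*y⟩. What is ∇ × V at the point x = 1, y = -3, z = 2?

(∇×V)₁ = ∂V₃/∂y − ∂V₂/∂z = -5*x*y + x*z - 2
(∇×V)₂ = ∂V₁/∂z − ∂V₃/∂x = -y*z - 2*z + 6
(∇×V)₃ = ∂V₂/∂x − ∂V₁/∂y = 4*x*y^2 - 12*x + 5*y*z - 11
∇×V = (-5*x*y + x*z - 2, -y*z - 2*z + 6, 4*x*y^2 - 12*x + 5*y*z - 11)
At (1, -3, 2): (15, 8, -17).

(15, 8, -17)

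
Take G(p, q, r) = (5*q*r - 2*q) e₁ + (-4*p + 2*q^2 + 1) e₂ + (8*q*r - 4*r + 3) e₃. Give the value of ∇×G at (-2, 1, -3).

(∇×G)₁ = ∂G₃/∂q − ∂G₂/∂r = 8*r
(∇×G)₂ = ∂G₁/∂r − ∂G₃/∂p = 5*q
(∇×G)₃ = ∂G₂/∂p − ∂G₁/∂q = -5*r - 2
∇×G = (8*r, 5*q, -5*r - 2)
At (-2, 1, -3): (-24, 5, 13).

(-24, 5, 13)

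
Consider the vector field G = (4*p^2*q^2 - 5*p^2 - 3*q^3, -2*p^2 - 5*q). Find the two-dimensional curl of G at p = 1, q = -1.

13

∂G₂/∂p = -4*p
∂G₁/∂q = 8*p^2*q - 9*q^2
Scalar curl = -8*p^2*q - 4*p + 9*q^2
At (1, -1): 13.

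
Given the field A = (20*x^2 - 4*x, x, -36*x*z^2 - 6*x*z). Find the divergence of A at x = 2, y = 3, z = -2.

∂A₁/∂x = 40*x - 4
∂A₂/∂y = 0
∂A₃/∂z = -72*x*z - 6*x
∇·A = -72*x*z + 34*x - 4
At (2, 3, -2): 352.

352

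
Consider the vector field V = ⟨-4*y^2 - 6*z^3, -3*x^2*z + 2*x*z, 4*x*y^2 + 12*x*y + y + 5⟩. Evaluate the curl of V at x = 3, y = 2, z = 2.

(∇×V)₁ = ∂V₃/∂y − ∂V₂/∂z = 3*x^2 + 8*x*y + 10*x + 1
(∇×V)₂ = ∂V₁/∂z − ∂V₃/∂x = -4*y^2 - 12*y - 18*z^2
(∇×V)₃ = ∂V₂/∂x − ∂V₁/∂y = -6*x*z + 8*y + 2*z
∇×V = (3*x^2 + 8*x*y + 10*x + 1, -4*y^2 - 12*y - 18*z^2, -6*x*z + 8*y + 2*z)
At (3, 2, 2): (106, -112, -16).

(106, -112, -16)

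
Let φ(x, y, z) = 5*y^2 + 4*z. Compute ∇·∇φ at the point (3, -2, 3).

10

∂²φ/∂x² = 0
∂²φ/∂y² = 10
∂²φ/∂z² = 0
∇²φ = 10
At (3, -2, 3): 10.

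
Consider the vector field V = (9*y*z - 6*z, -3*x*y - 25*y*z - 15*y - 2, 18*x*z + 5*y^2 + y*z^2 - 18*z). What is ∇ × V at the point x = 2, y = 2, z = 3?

(79, -42, -33)

(∇×V)₁ = ∂V₃/∂y − ∂V₂/∂z = 35*y + z^2
(∇×V)₂ = ∂V₁/∂z − ∂V₃/∂x = 9*y - 18*z - 6
(∇×V)₃ = ∂V₂/∂x − ∂V₁/∂y = -3*y - 9*z
∇×V = (35*y + z^2, 9*y - 18*z - 6, -3*y - 9*z)
At (2, 2, 3): (79, -42, -33).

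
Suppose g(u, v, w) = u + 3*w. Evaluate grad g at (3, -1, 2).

∂g/∂u = 1
∂g/∂v = 0
∂g/∂w = 3
∇g = (1, 0, 3)
At (3, -1, 2): (1, 0, 3).

(1, 0, 3)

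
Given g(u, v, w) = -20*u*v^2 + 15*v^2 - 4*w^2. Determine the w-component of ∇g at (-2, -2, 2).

-16

(∇g)_3 = ∂g/∂w = -8*w
At (-2, -2, 2): -16.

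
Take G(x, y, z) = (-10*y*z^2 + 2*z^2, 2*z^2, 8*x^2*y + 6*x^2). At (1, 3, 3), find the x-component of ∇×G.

-4

(∇×G)_1 = ∂G₃/∂y − ∂G₂/∂z
= 8*x^2 − (4*z)
= 8*x^2 - 4*z
At (1, 3, 3): -4.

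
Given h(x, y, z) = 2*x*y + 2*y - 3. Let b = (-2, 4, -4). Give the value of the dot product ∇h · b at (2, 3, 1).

∂h/∂x = 2*y
∂h/∂y = 2*x + 2
∂h/∂z = 0
∇h at (2, 3, 1) = (6, 6, 0)
∇h · b = (6)(-2) + (6)(4) + (0)(-4) = 12

12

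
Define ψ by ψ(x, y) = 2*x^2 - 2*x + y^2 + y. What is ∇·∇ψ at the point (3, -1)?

∂²ψ/∂x² = 4
∂²ψ/∂y² = 2
∇²ψ = 6
At (3, -1): 6.

6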